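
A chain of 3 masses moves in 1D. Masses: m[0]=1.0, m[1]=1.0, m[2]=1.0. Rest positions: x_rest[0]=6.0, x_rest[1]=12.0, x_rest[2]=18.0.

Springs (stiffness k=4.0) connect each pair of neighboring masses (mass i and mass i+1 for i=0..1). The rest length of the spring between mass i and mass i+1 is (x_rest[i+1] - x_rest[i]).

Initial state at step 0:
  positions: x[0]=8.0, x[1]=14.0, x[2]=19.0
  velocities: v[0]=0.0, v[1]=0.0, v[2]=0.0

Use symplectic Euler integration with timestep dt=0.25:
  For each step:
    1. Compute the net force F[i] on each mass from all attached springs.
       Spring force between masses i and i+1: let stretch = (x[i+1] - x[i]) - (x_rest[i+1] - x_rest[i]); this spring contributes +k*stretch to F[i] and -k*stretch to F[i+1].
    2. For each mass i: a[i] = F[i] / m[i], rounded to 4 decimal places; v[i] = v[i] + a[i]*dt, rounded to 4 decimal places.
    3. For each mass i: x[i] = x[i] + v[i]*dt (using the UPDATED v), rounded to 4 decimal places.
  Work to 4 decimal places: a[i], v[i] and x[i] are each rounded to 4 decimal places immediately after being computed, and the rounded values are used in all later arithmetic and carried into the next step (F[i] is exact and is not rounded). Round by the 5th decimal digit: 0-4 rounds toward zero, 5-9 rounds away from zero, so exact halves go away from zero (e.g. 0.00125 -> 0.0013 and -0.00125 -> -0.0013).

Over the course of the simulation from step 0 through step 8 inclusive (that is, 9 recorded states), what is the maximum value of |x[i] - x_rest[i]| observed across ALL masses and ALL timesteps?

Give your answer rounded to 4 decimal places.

Answer: 2.1172

Derivation:
Step 0: x=[8.0000 14.0000 19.0000] v=[0.0000 0.0000 0.0000]
Step 1: x=[8.0000 13.7500 19.2500] v=[0.0000 -1.0000 1.0000]
Step 2: x=[7.9375 13.4375 19.6250] v=[-0.2500 -1.2500 1.5000]
Step 3: x=[7.7500 13.2969 19.9531] v=[-0.7500 -0.5625 1.3125]
Step 4: x=[7.4492 13.4336 20.1172] v=[-1.2031 0.5468 0.6563]
Step 5: x=[7.1445 13.7451 20.1104] v=[-1.2187 1.2460 -0.0273]
Step 6: x=[6.9900 13.9978 20.0123] v=[-0.6181 1.0107 -0.3926]
Step 7: x=[7.0874 14.0022 19.9105] v=[0.3897 0.0174 -0.4071]
Step 8: x=[7.4135 13.7549 19.8317] v=[1.3045 -0.9891 -0.3154]
Max displacement = 2.1172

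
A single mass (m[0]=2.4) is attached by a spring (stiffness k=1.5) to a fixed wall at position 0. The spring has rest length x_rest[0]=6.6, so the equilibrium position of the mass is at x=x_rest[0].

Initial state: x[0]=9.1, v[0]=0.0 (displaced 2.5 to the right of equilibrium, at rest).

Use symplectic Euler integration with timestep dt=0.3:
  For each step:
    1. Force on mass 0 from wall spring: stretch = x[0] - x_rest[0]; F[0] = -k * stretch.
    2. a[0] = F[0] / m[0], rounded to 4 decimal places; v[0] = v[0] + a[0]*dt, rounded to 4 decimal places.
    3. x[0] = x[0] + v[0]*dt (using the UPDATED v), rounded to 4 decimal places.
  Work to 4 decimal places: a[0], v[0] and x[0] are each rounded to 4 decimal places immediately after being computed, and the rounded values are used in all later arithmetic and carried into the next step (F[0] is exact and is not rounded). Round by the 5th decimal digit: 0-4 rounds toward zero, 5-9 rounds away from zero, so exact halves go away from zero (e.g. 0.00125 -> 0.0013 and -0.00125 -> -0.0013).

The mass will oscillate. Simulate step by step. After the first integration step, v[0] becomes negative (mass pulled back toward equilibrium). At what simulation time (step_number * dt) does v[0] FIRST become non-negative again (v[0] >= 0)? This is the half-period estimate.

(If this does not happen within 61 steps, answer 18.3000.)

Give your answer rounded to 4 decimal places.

Step 0: x=[9.1000] v=[0.0000]
Step 1: x=[8.9594] v=[-0.4688]
Step 2: x=[8.6860] v=[-0.9112]
Step 3: x=[8.2953] v=[-1.3023]
Step 4: x=[7.8092] v=[-1.6202]
Step 5: x=[7.2551] v=[-1.8469]
Step 6: x=[6.6642] v=[-1.9697]
Step 7: x=[6.0697] v=[-1.9817]
Step 8: x=[5.5050] v=[-1.8823]
Step 9: x=[5.0019] v=[-1.6770]
Step 10: x=[4.5887] v=[-1.3774]
Step 11: x=[4.2886] v=[-1.0003]
Step 12: x=[4.1185] v=[-0.5669]
Step 13: x=[4.0880] v=[-0.1016]
Step 14: x=[4.1988] v=[0.3694]
First v>=0 after going negative at step 14, time=4.2000

Answer: 4.2000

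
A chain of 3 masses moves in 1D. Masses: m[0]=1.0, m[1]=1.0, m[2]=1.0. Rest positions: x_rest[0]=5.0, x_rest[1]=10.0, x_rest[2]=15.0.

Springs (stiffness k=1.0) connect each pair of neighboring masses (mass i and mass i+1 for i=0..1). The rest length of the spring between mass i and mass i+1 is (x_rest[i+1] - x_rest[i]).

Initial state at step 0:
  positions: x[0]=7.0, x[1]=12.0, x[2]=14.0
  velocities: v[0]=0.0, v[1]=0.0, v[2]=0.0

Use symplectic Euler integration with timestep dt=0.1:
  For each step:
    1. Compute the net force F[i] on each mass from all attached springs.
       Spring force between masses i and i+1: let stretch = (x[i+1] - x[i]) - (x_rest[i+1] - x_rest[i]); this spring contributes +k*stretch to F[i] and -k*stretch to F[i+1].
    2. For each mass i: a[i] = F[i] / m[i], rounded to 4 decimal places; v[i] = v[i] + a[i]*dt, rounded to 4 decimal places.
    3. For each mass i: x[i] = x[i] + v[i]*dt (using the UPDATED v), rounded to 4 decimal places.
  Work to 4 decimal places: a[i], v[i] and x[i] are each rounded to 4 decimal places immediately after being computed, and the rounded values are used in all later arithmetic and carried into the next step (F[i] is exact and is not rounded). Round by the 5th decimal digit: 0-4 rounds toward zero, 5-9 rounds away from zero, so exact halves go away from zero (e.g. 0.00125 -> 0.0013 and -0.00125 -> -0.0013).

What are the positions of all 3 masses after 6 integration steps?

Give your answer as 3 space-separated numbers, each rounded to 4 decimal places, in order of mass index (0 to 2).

Step 0: x=[7.0000 12.0000 14.0000] v=[0.0000 0.0000 0.0000]
Step 1: x=[7.0000 11.9700 14.0300] v=[0.0000 -0.3000 0.3000]
Step 2: x=[6.9997 11.9109 14.0894] v=[-0.0030 -0.5910 0.5940]
Step 3: x=[6.9985 11.8245 14.1770] v=[-0.0119 -0.8643 0.8762]
Step 4: x=[6.9956 11.7133 14.2911] v=[-0.0293 -1.1117 1.1410]
Step 5: x=[6.9899 11.5807 14.4294] v=[-0.0575 -1.3257 1.3832]
Step 6: x=[6.9801 11.4307 14.5892] v=[-0.0984 -1.4999 1.5983]

Answer: 6.9801 11.4307 14.5892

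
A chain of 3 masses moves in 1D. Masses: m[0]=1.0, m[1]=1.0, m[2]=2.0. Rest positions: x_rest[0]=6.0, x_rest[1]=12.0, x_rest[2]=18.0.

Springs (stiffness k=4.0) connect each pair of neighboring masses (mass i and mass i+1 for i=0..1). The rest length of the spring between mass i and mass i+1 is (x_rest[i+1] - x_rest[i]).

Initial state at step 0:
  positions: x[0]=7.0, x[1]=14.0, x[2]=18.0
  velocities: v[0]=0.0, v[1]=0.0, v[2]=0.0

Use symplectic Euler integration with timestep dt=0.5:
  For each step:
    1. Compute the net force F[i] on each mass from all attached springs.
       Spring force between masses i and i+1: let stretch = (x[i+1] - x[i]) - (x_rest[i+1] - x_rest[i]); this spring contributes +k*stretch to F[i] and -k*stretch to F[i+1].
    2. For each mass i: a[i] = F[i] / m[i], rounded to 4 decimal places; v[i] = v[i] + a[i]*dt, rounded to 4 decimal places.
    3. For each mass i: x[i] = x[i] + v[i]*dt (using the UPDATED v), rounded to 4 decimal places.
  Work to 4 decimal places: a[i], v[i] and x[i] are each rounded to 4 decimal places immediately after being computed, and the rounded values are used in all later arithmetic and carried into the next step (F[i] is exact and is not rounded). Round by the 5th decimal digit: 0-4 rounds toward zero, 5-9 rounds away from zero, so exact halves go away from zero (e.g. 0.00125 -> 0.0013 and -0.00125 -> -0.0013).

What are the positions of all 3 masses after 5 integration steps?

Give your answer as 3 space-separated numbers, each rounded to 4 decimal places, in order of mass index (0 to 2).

Answer: 7.0000 12.5000 18.7500

Derivation:
Step 0: x=[7.0000 14.0000 18.0000] v=[0.0000 0.0000 0.0000]
Step 1: x=[8.0000 11.0000 19.0000] v=[2.0000 -6.0000 2.0000]
Step 2: x=[6.0000 13.0000 19.0000] v=[-4.0000 4.0000 0.0000]
Step 3: x=[5.0000 14.0000 19.0000] v=[-2.0000 2.0000 0.0000]
Step 4: x=[7.0000 11.0000 19.5000] v=[4.0000 -6.0000 1.0000]
Step 5: x=[7.0000 12.5000 18.7500] v=[0.0000 3.0000 -1.5000]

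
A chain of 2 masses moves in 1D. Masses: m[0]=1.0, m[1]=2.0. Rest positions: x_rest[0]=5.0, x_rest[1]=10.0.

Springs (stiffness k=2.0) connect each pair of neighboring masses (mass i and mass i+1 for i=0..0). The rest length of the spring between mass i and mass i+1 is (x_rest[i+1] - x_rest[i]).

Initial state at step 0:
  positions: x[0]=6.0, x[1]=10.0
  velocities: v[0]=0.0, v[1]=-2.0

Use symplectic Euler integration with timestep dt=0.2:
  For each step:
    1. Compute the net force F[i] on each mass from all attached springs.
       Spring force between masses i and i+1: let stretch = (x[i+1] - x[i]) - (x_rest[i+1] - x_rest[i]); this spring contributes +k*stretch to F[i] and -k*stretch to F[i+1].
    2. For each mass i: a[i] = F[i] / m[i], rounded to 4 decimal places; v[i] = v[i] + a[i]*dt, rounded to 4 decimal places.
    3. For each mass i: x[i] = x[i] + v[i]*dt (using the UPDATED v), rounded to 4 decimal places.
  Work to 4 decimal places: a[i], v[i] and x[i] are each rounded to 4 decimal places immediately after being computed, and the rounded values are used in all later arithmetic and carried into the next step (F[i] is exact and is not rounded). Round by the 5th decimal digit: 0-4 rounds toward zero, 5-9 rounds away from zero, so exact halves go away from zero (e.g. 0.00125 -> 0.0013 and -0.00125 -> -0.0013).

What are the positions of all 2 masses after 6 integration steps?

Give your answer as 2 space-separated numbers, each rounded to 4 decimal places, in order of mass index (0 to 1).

Step 0: x=[6.0000 10.0000] v=[0.0000 -2.0000]
Step 1: x=[5.9200 9.6400] v=[-0.4000 -1.8000]
Step 2: x=[5.7376 9.3312] v=[-0.9120 -1.5440]
Step 3: x=[5.4427 9.0787] v=[-1.4746 -1.2627]
Step 4: x=[5.0387 8.8807] v=[-2.0202 -0.9899]
Step 5: x=[4.5420 8.7290] v=[-2.4834 -0.7583]
Step 6: x=[3.9803 8.6099] v=[-2.8086 -0.5957]

Answer: 3.9803 8.6099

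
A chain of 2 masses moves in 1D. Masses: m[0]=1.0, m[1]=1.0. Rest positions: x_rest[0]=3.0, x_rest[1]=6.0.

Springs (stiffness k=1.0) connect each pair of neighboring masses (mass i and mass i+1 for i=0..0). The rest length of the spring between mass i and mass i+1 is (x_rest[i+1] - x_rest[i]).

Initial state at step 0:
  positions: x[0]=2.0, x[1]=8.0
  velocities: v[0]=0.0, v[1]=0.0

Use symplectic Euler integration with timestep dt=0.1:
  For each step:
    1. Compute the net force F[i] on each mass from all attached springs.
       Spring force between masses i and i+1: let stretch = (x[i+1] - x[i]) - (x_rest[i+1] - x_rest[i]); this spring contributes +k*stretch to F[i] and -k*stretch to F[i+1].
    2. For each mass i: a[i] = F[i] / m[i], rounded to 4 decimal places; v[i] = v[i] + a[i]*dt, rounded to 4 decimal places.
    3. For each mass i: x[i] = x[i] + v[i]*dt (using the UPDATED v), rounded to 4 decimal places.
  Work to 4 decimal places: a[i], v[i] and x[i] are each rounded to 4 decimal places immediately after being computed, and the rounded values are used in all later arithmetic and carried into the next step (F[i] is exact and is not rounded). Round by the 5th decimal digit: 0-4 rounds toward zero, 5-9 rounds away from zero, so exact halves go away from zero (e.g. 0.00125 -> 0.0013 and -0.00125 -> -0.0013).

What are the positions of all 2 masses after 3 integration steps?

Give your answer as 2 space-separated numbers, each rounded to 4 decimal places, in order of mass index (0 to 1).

Step 0: x=[2.0000 8.0000] v=[0.0000 0.0000]
Step 1: x=[2.0300 7.9700] v=[0.3000 -0.3000]
Step 2: x=[2.0894 7.9106] v=[0.5940 -0.5940]
Step 3: x=[2.1770 7.8230] v=[0.8761 -0.8761]

Answer: 2.1770 7.8230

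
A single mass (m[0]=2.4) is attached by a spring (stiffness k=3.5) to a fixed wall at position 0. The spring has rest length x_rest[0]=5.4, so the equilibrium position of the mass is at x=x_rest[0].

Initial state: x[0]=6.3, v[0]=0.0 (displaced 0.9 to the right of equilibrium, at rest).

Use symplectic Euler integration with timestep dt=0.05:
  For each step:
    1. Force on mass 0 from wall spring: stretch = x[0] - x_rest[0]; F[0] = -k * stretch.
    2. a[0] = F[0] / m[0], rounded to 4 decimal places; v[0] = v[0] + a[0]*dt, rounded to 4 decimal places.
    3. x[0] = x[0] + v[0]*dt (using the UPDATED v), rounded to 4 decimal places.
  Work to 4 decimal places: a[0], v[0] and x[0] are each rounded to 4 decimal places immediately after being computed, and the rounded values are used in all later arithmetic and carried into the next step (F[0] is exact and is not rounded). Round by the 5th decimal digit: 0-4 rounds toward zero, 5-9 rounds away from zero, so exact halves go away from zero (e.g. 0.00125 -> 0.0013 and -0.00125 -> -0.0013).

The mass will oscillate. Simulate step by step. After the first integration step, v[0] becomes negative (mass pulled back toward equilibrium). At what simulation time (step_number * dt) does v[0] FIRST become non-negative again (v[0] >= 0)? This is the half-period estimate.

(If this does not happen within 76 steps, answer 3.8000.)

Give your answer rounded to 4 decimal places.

Answer: 2.6500

Derivation:
Step 0: x=[6.3000] v=[0.0000]
Step 1: x=[6.2967] v=[-0.0656]
Step 2: x=[6.2902] v=[-0.1310]
Step 3: x=[6.2804] v=[-0.1959]
Step 4: x=[6.2674] v=[-0.2601]
Step 5: x=[6.2512] v=[-0.3234]
Step 6: x=[6.2319] v=[-0.3855]
Step 7: x=[6.2096] v=[-0.4462]
Step 8: x=[6.1843] v=[-0.5052]
Step 9: x=[6.1562] v=[-0.5624]
Step 10: x=[6.1253] v=[-0.6175]
Step 11: x=[6.0918] v=[-0.6704]
Step 12: x=[6.0558] v=[-0.7208]
Step 13: x=[6.0174] v=[-0.7686]
Step 14: x=[5.9767] v=[-0.8136]
Step 15: x=[5.9339] v=[-0.8557]
Step 16: x=[5.8892] v=[-0.8946]
Step 17: x=[5.8427] v=[-0.9303]
Step 18: x=[5.7946] v=[-0.9626]
Step 19: x=[5.7450] v=[-0.9914]
Step 20: x=[5.6942] v=[-1.0166]
Step 21: x=[5.6423] v=[-1.0381]
Step 22: x=[5.5895] v=[-1.0558]
Step 23: x=[5.5360] v=[-1.0696]
Step 24: x=[5.4820] v=[-1.0795]
Step 25: x=[5.4277] v=[-1.0855]
Step 26: x=[5.3733] v=[-1.0875]
Step 27: x=[5.3190] v=[-1.0856]
Step 28: x=[5.2650] v=[-1.0797]
Step 29: x=[5.2115] v=[-1.0699]
Step 30: x=[5.1587] v=[-1.0562]
Step 31: x=[5.1068] v=[-1.0386]
Step 32: x=[5.0559] v=[-1.0172]
Step 33: x=[5.0063] v=[-0.9921]
Step 34: x=[4.9581] v=[-0.9634]
Step 35: x=[4.9115] v=[-0.9312]
Step 36: x=[4.8667] v=[-0.8956]
Step 37: x=[4.8239] v=[-0.8567]
Step 38: x=[4.7832] v=[-0.8147]
Step 39: x=[4.7447] v=[-0.7697]
Step 40: x=[4.7086] v=[-0.7219]
Step 41: x=[4.6750] v=[-0.6715]
Step 42: x=[4.6441] v=[-0.6186]
Step 43: x=[4.6159] v=[-0.5635]
Step 44: x=[4.5906] v=[-0.5063]
Step 45: x=[4.5682] v=[-0.4473]
Step 46: x=[4.5489] v=[-0.3867]
Step 47: x=[4.5327] v=[-0.3246]
Step 48: x=[4.5196] v=[-0.2614]
Step 49: x=[4.5097] v=[-0.1972]
Step 50: x=[4.5031] v=[-0.1323]
Step 51: x=[4.4998] v=[-0.0669]
Step 52: x=[4.4997] v=[-0.0013]
Step 53: x=[4.5029] v=[0.0643]
First v>=0 after going negative at step 53, time=2.6500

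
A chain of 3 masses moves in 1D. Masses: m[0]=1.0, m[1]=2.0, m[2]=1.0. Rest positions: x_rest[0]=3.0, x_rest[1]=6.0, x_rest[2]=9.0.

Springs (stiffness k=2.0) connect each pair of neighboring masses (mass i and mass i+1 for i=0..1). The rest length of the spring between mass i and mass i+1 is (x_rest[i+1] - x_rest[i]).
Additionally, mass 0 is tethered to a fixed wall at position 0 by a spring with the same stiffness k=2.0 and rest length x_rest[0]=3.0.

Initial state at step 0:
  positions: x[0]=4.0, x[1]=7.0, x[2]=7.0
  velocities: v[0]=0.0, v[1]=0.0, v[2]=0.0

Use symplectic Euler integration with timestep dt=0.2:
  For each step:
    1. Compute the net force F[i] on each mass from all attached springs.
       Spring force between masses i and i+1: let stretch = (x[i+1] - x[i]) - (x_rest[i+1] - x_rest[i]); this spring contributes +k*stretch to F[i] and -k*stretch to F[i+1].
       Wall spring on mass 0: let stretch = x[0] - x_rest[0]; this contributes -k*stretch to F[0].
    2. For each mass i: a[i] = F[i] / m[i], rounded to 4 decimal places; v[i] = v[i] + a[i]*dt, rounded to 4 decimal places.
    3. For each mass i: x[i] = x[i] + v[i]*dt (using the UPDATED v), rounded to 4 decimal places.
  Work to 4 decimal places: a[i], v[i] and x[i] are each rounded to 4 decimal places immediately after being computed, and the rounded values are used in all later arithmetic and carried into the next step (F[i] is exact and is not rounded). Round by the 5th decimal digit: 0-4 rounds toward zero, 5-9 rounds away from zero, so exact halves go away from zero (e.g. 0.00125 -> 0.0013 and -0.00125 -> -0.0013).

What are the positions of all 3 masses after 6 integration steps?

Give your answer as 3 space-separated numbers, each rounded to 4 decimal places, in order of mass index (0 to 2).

Answer: 2.5955 5.4219 10.3045

Derivation:
Step 0: x=[4.0000 7.0000 7.0000] v=[0.0000 0.0000 0.0000]
Step 1: x=[3.9200 6.8800 7.2400] v=[-0.4000 -0.6000 1.2000]
Step 2: x=[3.7632 6.6560 7.6912] v=[-0.7840 -1.1200 2.2560]
Step 3: x=[3.5368 6.3577 8.2996] v=[-1.1322 -1.4915 3.0419]
Step 4: x=[3.2531 6.0242 8.9926] v=[-1.4186 -1.6673 3.4651]
Step 5: x=[2.9308 5.6986 9.6881] v=[-1.6114 -1.6278 3.4777]
Step 6: x=[2.5955 5.4219 10.3045] v=[-1.6766 -1.3835 3.0819]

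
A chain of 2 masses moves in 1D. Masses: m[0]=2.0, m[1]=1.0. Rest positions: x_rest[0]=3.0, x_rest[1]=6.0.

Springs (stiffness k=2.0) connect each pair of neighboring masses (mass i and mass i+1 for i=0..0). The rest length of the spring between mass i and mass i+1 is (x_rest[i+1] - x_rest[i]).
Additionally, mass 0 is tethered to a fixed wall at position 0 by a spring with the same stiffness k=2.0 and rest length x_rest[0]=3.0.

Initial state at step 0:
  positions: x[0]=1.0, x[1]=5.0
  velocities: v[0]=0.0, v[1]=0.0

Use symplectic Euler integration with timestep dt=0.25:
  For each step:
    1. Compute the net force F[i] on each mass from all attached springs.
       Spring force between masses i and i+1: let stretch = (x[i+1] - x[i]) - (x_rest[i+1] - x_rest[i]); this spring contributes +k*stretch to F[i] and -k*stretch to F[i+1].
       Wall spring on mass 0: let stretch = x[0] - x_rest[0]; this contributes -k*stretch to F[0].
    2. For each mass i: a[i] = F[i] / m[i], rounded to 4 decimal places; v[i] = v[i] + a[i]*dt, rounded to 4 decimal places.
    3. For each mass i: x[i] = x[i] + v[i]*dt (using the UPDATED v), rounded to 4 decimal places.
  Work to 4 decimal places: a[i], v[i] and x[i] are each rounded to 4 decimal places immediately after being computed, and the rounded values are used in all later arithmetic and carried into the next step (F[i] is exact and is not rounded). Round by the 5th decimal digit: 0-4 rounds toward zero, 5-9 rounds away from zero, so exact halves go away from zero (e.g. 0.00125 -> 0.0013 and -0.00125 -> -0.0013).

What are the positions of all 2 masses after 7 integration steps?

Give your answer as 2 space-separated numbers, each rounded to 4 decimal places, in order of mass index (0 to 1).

Step 0: x=[1.0000 5.0000] v=[0.0000 0.0000]
Step 1: x=[1.1875 4.8750] v=[0.7500 -0.5000]
Step 2: x=[1.5313 4.6641] v=[1.3750 -0.8438]
Step 3: x=[1.9752 4.4366] v=[1.7754 -0.9102]
Step 4: x=[2.4495 4.2764] v=[1.8970 -0.6409]
Step 5: x=[2.8849 4.2628] v=[1.7414 -0.0544]
Step 6: x=[3.2261 4.4520] v=[1.3647 0.7567]
Step 7: x=[3.4423 4.8630] v=[0.8647 1.6438]

Answer: 3.4423 4.8630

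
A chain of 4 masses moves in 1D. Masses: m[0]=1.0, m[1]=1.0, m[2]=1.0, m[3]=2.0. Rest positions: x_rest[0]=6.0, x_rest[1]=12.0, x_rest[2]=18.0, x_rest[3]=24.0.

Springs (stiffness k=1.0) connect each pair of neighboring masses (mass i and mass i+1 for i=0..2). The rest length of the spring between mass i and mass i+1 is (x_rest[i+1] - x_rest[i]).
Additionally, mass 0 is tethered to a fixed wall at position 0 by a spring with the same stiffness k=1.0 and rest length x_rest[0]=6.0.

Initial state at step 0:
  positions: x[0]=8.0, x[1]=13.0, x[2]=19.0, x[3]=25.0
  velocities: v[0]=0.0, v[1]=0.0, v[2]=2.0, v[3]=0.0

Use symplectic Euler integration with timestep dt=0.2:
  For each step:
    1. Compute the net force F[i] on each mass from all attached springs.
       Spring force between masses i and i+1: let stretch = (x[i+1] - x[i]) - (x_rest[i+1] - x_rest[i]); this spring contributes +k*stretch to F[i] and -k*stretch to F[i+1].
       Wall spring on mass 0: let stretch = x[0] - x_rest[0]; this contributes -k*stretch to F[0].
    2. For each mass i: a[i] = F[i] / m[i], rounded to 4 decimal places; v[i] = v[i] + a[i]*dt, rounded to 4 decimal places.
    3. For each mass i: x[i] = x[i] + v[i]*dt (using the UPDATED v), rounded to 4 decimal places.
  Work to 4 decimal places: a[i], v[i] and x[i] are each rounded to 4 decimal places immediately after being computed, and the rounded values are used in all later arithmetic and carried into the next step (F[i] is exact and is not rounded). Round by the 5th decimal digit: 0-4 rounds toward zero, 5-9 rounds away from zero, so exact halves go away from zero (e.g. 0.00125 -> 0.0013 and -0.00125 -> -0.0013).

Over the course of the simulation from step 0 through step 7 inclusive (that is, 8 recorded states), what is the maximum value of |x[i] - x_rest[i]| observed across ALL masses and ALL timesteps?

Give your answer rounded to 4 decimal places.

Step 0: x=[8.0000 13.0000 19.0000 25.0000] v=[0.0000 0.0000 2.0000 0.0000]
Step 1: x=[7.8800 13.0400 19.4000 25.0000] v=[-0.6000 0.2000 2.0000 0.0000]
Step 2: x=[7.6512 13.1280 19.7696 25.0080] v=[-1.1440 0.4400 1.8480 0.0400]
Step 3: x=[7.3354 13.2626 20.0831 25.0312] v=[-1.5789 0.6730 1.5674 0.1162]
Step 4: x=[6.9633 13.4329 20.3217 25.0755] v=[-1.8605 0.8517 1.1929 0.2214]
Step 5: x=[6.5715 13.6200 20.4749 25.1447] v=[-1.9592 0.9355 0.7659 0.3460]
Step 6: x=[6.1987 13.7994 20.5407 25.2405] v=[-1.8638 0.8968 0.3289 0.4790]
Step 7: x=[5.8820 13.9444 20.5248 25.3623] v=[-1.5834 0.7249 -0.0794 0.6090]
Max displacement = 2.5407

Answer: 2.5407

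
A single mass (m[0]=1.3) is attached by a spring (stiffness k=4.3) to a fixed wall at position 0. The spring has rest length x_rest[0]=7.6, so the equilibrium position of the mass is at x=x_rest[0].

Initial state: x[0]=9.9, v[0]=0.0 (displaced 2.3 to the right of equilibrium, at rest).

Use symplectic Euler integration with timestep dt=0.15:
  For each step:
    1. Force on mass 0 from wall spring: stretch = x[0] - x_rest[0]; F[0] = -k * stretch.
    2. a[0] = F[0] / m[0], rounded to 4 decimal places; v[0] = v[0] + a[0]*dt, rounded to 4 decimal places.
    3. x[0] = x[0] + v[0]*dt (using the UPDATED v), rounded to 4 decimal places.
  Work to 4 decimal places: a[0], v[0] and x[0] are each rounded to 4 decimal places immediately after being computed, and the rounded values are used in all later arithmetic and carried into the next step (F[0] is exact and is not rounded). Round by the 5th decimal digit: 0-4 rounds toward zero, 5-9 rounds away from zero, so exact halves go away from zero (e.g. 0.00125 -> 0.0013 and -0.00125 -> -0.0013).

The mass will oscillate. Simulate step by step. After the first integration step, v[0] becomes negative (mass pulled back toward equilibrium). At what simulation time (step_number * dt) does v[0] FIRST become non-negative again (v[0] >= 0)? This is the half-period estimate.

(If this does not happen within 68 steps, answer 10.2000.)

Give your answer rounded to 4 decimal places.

Step 0: x=[9.9000] v=[0.0000]
Step 1: x=[9.7288] v=[-1.1412]
Step 2: x=[9.3992] v=[-2.1974]
Step 3: x=[8.9357] v=[-3.0901]
Step 4: x=[8.3728] v=[-3.7528]
Step 5: x=[7.7524] v=[-4.1362]
Step 6: x=[7.1206] v=[-4.2118]
Step 7: x=[6.5245] v=[-3.9739]
Step 8: x=[6.0085] v=[-3.4403]
Step 9: x=[5.6109] v=[-2.6507]
Step 10: x=[5.3613] v=[-1.6638]
Step 11: x=[5.2783] v=[-0.5531]
Step 12: x=[5.3681] v=[0.5988]
First v>=0 after going negative at step 12, time=1.8000

Answer: 1.8000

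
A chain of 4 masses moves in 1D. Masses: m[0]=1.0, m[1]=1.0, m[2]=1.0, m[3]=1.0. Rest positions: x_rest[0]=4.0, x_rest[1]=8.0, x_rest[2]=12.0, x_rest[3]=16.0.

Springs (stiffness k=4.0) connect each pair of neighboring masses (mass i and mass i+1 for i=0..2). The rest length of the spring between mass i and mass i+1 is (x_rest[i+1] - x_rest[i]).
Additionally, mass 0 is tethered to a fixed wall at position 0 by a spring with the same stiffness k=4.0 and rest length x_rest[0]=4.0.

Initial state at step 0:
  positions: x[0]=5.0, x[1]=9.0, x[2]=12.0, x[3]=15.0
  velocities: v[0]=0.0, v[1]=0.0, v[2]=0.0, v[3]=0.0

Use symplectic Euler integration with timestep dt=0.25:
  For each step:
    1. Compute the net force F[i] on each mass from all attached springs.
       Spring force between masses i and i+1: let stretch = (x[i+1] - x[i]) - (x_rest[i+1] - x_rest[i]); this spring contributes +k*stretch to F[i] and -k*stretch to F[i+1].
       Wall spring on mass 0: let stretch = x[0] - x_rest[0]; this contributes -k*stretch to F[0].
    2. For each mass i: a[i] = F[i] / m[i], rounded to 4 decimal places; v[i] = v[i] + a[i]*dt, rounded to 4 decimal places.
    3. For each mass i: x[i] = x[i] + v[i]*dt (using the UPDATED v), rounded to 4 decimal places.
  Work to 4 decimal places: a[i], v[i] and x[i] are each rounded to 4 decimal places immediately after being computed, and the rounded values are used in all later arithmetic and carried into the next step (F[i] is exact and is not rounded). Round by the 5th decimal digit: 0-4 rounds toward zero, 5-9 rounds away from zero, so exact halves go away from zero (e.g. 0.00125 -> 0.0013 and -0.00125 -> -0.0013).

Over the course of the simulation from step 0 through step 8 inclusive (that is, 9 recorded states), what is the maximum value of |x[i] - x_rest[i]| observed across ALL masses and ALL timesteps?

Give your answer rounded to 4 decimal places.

Step 0: x=[5.0000 9.0000 12.0000 15.0000] v=[0.0000 0.0000 0.0000 0.0000]
Step 1: x=[4.7500 8.7500 12.0000 15.2500] v=[-1.0000 -1.0000 0.0000 1.0000]
Step 2: x=[4.3125 8.3125 12.0000 15.6875] v=[-1.7500 -1.7500 0.0000 1.7500]
Step 3: x=[3.7969 7.7969 12.0000 16.2031] v=[-2.0625 -2.0625 0.0000 2.0625]
Step 4: x=[3.3321 7.3321 12.0000 16.6680] v=[-1.8594 -1.8594 0.0000 1.8594]
Step 5: x=[3.0342 7.0342 12.0000 16.9659] v=[-1.1915 -1.1915 0.0001 1.1914]
Step 6: x=[2.9778 6.9778 12.0001 17.0223] v=[-0.2257 -0.2257 0.0002 0.2255]
Step 7: x=[3.1769 7.1770 12.0001 16.8231] v=[0.7965 0.7966 0.0001 -0.7967]
Step 8: x=[3.5818 7.5819 12.0001 16.4182] v=[1.6197 1.6196 0.0000 -1.6197]
Max displacement = 1.0223

Answer: 1.0223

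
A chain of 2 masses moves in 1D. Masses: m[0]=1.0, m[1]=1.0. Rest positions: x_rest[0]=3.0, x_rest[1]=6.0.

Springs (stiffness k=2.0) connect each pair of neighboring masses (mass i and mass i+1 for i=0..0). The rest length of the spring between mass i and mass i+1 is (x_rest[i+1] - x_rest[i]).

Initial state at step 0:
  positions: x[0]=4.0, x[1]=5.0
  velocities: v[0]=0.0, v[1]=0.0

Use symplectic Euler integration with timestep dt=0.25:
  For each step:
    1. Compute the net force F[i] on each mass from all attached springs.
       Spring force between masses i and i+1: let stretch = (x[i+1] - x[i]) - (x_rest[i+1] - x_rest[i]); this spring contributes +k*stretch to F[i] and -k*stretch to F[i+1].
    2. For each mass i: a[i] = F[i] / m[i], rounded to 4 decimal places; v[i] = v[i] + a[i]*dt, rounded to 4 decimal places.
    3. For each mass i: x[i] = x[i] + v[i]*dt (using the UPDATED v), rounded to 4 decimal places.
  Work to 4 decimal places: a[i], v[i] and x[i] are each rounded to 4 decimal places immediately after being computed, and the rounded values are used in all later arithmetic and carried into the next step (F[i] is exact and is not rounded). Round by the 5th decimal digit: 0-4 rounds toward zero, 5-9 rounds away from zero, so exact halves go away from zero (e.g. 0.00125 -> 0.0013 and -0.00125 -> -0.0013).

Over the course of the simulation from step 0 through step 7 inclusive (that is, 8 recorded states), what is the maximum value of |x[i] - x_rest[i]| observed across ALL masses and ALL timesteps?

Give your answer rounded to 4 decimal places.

Step 0: x=[4.0000 5.0000] v=[0.0000 0.0000]
Step 1: x=[3.7500 5.2500] v=[-1.0000 1.0000]
Step 2: x=[3.3125 5.6875] v=[-1.7500 1.7500]
Step 3: x=[2.7969 6.2031] v=[-2.0625 2.0625]
Step 4: x=[2.3321 6.6680] v=[-1.8594 1.8594]
Step 5: x=[2.0342 6.9659] v=[-1.1915 1.1915]
Step 6: x=[1.9778 7.0223] v=[-0.2257 0.2257]
Step 7: x=[2.1770 6.8232] v=[0.7966 -0.7966]
Max displacement = 1.0223

Answer: 1.0223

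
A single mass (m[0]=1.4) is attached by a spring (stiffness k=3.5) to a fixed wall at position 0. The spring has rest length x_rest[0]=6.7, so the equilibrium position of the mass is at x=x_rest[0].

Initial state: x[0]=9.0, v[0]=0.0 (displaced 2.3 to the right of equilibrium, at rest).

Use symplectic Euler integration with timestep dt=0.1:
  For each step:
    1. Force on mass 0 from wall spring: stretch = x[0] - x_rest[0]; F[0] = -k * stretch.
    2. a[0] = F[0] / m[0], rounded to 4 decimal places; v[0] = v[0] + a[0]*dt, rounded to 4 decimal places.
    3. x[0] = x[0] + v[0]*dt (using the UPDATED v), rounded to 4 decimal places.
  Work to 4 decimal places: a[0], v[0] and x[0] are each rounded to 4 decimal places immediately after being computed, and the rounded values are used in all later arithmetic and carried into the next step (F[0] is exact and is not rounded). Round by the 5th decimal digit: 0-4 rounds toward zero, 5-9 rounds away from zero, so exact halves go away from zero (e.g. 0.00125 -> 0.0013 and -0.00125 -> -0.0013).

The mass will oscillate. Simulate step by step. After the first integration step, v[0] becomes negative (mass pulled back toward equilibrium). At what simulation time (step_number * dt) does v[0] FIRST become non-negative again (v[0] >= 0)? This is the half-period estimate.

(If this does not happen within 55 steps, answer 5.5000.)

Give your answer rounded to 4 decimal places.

Answer: 2.0000

Derivation:
Step 0: x=[9.0000] v=[0.0000]
Step 1: x=[8.9425] v=[-0.5750]
Step 2: x=[8.8289] v=[-1.1356]
Step 3: x=[8.6621] v=[-1.6678]
Step 4: x=[8.4463] v=[-2.1583]
Step 5: x=[8.1868] v=[-2.5949]
Step 6: x=[7.8901] v=[-2.9666]
Step 7: x=[7.5637] v=[-3.2641]
Step 8: x=[7.2157] v=[-3.4800]
Step 9: x=[6.8548] v=[-3.6089]
Step 10: x=[6.4900] v=[-3.6476]
Step 11: x=[6.1305] v=[-3.5951]
Step 12: x=[5.7852] v=[-3.4527]
Step 13: x=[5.4628] v=[-3.2240]
Step 14: x=[5.1713] v=[-2.9147]
Step 15: x=[4.9181] v=[-2.5325]
Step 16: x=[4.7094] v=[-2.0870]
Step 17: x=[4.5505] v=[-1.5894]
Step 18: x=[4.4453] v=[-1.0520]
Step 19: x=[4.3965] v=[-0.4883]
Step 20: x=[4.4053] v=[0.0876]
First v>=0 after going negative at step 20, time=2.0000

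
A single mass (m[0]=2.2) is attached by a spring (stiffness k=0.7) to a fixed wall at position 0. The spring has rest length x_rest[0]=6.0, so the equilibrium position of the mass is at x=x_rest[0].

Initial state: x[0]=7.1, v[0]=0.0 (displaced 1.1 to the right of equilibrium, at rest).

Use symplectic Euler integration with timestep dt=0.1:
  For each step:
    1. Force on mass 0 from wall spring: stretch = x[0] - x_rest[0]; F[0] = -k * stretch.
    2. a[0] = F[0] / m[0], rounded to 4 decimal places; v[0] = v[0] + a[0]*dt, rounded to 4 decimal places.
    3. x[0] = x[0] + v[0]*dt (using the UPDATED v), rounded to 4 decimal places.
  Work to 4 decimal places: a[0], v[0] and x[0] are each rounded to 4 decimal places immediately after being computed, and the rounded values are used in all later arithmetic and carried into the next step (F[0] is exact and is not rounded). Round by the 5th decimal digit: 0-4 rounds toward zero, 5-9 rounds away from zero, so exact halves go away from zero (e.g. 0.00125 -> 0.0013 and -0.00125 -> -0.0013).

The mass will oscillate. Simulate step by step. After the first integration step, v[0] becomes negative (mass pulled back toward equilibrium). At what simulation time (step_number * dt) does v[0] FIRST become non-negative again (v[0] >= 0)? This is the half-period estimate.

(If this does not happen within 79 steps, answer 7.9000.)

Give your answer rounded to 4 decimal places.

Answer: 5.6000

Derivation:
Step 0: x=[7.1000] v=[0.0000]
Step 1: x=[7.0965] v=[-0.0350]
Step 2: x=[7.0895] v=[-0.0699]
Step 3: x=[7.0790] v=[-0.1046]
Step 4: x=[7.0651] v=[-0.1389]
Step 5: x=[7.0478] v=[-0.1728]
Step 6: x=[7.0272] v=[-0.2061]
Step 7: x=[7.0033] v=[-0.2388]
Step 8: x=[6.9762] v=[-0.2707]
Step 9: x=[6.9460] v=[-0.3018]
Step 10: x=[6.9128] v=[-0.3319]
Step 11: x=[6.8767] v=[-0.3609]
Step 12: x=[6.8378] v=[-0.3888]
Step 13: x=[6.7963] v=[-0.4155]
Step 14: x=[6.7522] v=[-0.4408]
Step 15: x=[6.7057] v=[-0.4647]
Step 16: x=[6.6570] v=[-0.4872]
Step 17: x=[6.6062] v=[-0.5081]
Step 18: x=[6.5535] v=[-0.5274]
Step 19: x=[6.4990] v=[-0.5450]
Step 20: x=[6.4429] v=[-0.5609]
Step 21: x=[6.3854] v=[-0.5750]
Step 22: x=[6.3267] v=[-0.5873]
Step 23: x=[6.2669] v=[-0.5977]
Step 24: x=[6.2063] v=[-0.6062]
Step 25: x=[6.1450] v=[-0.6128]
Step 26: x=[6.0833] v=[-0.6174]
Step 27: x=[6.0213] v=[-0.6201]
Step 28: x=[5.9592] v=[-0.6208]
Step 29: x=[5.8973] v=[-0.6195]
Step 30: x=[5.8357] v=[-0.6162]
Step 31: x=[5.7746] v=[-0.6110]
Step 32: x=[5.7142] v=[-0.6038]
Step 33: x=[5.6547] v=[-0.5947]
Step 34: x=[5.5963] v=[-0.5837]
Step 35: x=[5.5392] v=[-0.5709]
Step 36: x=[5.4836] v=[-0.5562]
Step 37: x=[5.4296] v=[-0.5398]
Step 38: x=[5.3774] v=[-0.5217]
Step 39: x=[5.3272] v=[-0.5019]
Step 40: x=[5.2792] v=[-0.4805]
Step 41: x=[5.2334] v=[-0.4576]
Step 42: x=[5.1901] v=[-0.4332]
Step 43: x=[5.1494] v=[-0.4074]
Step 44: x=[5.1114] v=[-0.3803]
Step 45: x=[5.0762] v=[-0.3520]
Step 46: x=[5.0439] v=[-0.3226]
Step 47: x=[5.0147] v=[-0.2922]
Step 48: x=[4.9886] v=[-0.2609]
Step 49: x=[4.9657] v=[-0.2287]
Step 50: x=[4.9461] v=[-0.1958]
Step 51: x=[4.9299] v=[-0.1623]
Step 52: x=[4.9171] v=[-0.1283]
Step 53: x=[4.9077] v=[-0.0938]
Step 54: x=[4.9018] v=[-0.0590]
Step 55: x=[4.8994] v=[-0.0241]
Step 56: x=[4.9005] v=[0.0109]
First v>=0 after going negative at step 56, time=5.6000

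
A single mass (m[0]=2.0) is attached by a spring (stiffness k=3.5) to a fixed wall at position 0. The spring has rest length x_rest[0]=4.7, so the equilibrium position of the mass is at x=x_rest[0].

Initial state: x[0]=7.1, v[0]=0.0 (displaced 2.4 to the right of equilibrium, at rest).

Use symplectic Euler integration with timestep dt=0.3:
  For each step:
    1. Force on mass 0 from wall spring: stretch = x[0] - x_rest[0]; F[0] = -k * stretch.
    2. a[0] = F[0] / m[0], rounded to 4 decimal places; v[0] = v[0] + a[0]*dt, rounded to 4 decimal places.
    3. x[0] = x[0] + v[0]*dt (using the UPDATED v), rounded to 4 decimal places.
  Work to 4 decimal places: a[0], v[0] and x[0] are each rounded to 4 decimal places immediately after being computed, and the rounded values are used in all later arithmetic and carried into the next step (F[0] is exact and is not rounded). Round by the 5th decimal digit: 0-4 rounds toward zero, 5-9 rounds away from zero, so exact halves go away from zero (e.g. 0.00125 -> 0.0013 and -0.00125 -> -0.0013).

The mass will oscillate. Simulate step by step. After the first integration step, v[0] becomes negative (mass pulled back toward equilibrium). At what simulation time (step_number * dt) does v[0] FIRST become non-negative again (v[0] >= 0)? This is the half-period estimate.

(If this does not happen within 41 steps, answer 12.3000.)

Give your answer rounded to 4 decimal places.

Answer: 2.4000

Derivation:
Step 0: x=[7.1000] v=[0.0000]
Step 1: x=[6.7220] v=[-1.2600]
Step 2: x=[6.0255] v=[-2.3216]
Step 3: x=[5.1203] v=[-3.0175]
Step 4: x=[4.1488] v=[-3.2382]
Step 5: x=[3.2642] v=[-2.9488]
Step 6: x=[2.6057] v=[-2.1950]
Step 7: x=[2.2771] v=[-1.0955]
Step 8: x=[2.3301] v=[0.1765]
First v>=0 after going negative at step 8, time=2.4000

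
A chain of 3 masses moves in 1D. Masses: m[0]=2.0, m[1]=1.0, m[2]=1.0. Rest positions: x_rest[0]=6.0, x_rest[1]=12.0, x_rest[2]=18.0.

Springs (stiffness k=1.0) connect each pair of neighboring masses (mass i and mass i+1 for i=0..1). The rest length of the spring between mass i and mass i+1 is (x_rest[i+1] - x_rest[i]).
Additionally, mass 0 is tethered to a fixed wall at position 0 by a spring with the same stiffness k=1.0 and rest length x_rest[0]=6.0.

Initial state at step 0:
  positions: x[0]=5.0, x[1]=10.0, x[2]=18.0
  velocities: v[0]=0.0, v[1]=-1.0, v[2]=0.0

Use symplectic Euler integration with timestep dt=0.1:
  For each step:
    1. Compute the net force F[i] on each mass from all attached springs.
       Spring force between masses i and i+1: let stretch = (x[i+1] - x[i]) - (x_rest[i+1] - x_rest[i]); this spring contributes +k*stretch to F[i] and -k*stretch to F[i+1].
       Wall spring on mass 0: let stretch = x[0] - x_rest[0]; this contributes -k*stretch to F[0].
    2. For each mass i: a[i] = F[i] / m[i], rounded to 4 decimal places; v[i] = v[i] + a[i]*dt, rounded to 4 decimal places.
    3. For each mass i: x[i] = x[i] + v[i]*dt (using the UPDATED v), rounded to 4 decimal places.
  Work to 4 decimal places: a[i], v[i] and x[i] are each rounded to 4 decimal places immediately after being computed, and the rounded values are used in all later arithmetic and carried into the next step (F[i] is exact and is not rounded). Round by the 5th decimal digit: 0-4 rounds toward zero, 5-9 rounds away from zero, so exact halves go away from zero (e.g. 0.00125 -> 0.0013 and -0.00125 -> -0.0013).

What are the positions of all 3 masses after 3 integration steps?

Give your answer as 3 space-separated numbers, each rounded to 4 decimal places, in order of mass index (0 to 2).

Answer: 4.9988 9.8840 17.8785

Derivation:
Step 0: x=[5.0000 10.0000 18.0000] v=[0.0000 -1.0000 0.0000]
Step 1: x=[5.0000 9.9300 17.9800] v=[0.0000 -0.7000 -0.2000]
Step 2: x=[4.9997 9.8912 17.9395] v=[-0.0035 -0.3880 -0.4050]
Step 3: x=[4.9988 9.8840 17.8785] v=[-0.0089 -0.0723 -0.6098]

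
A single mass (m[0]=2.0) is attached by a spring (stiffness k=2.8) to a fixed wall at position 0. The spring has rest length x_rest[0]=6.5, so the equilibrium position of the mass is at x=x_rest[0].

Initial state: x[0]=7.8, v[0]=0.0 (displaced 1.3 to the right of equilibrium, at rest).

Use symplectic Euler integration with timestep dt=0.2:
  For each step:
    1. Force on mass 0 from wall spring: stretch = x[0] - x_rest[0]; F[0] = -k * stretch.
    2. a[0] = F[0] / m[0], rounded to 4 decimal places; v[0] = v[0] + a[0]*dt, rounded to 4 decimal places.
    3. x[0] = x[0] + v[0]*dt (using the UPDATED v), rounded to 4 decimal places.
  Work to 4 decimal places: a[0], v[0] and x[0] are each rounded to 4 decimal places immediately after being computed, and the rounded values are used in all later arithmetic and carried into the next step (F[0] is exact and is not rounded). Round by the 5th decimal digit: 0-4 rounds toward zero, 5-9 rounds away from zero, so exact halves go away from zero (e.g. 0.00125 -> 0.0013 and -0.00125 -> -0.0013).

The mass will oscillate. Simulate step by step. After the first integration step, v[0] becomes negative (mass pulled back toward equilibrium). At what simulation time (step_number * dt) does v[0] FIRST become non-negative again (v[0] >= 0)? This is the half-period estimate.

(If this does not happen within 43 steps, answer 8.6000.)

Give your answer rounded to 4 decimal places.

Answer: 2.8000

Derivation:
Step 0: x=[7.8000] v=[0.0000]
Step 1: x=[7.7272] v=[-0.3640]
Step 2: x=[7.5857] v=[-0.7076]
Step 3: x=[7.3834] v=[-1.0116]
Step 4: x=[7.1316] v=[-1.2590]
Step 5: x=[6.8444] v=[-1.4358]
Step 6: x=[6.5380] v=[-1.5322]
Step 7: x=[6.2294] v=[-1.5428]
Step 8: x=[5.9360] v=[-1.4670]
Step 9: x=[5.6742] v=[-1.3091]
Step 10: x=[5.4586] v=[-1.0779]
Step 11: x=[5.3013] v=[-0.7863]
Step 12: x=[5.2112] v=[-0.4507]
Step 13: x=[5.1932] v=[-0.0898]
Step 14: x=[5.2484] v=[0.2761]
First v>=0 after going negative at step 14, time=2.8000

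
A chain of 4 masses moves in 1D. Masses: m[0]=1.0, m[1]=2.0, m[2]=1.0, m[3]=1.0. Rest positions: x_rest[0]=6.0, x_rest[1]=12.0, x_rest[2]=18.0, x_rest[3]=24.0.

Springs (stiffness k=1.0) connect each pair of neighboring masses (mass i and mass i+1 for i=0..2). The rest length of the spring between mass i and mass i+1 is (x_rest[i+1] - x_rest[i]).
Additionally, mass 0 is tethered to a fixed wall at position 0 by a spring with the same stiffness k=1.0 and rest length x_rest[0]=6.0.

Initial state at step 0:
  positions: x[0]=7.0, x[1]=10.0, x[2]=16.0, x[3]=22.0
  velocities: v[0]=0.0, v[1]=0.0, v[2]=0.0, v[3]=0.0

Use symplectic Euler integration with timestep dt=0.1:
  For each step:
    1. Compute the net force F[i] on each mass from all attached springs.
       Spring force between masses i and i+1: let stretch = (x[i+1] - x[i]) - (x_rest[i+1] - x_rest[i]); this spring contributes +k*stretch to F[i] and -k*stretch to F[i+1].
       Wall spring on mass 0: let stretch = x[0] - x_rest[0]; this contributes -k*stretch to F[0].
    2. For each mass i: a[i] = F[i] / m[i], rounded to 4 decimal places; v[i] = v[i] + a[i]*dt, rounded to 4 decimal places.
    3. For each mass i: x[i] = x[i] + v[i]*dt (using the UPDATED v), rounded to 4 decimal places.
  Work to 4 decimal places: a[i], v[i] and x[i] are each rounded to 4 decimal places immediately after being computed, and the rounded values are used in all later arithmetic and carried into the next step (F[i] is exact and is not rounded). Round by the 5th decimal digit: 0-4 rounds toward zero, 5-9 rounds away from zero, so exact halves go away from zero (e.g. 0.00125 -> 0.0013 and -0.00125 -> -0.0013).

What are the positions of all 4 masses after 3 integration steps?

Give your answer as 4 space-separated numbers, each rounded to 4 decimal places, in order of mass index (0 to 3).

Step 0: x=[7.0000 10.0000 16.0000 22.0000] v=[0.0000 0.0000 0.0000 0.0000]
Step 1: x=[6.9600 10.0150 16.0000 22.0000] v=[-0.4000 0.1500 0.0000 0.0000]
Step 2: x=[6.8810 10.0447 16.0002 22.0000] v=[-0.7905 0.2965 0.0015 0.0000]
Step 3: x=[6.7648 10.0883 16.0008 22.0000] v=[-1.1622 0.4361 0.0059 0.0000]

Answer: 6.7648 10.0883 16.0008 22.0000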